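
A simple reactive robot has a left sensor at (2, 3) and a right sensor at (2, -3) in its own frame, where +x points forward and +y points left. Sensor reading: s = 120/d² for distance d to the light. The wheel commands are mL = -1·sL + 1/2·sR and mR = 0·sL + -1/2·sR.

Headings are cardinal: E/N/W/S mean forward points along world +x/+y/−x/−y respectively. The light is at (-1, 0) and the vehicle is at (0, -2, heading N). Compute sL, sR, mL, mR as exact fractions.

30 15/2 -105/4 -15/4

left sensor world pos  = (-3, 0); dL² = 4
right sensor world pos = (3, 0); dR² = 16
sL = 120/4 = 30
sR = 120/16 = 15/2
mL = -1·sL + 1/2·sR = -105/4
mR = 0·sL + -1/2·sR = -15/4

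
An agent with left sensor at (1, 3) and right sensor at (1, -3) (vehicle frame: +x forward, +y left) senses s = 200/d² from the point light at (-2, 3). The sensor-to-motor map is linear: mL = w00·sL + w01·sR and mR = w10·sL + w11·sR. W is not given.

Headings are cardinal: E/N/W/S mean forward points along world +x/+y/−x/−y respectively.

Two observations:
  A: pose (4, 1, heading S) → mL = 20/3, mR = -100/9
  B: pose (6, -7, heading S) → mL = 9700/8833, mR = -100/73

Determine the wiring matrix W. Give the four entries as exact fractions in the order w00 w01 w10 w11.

1/2 1/2 0 -1

obs A: pose=(4,1,S) → sL=20/9, sR=100/9, mL=20/3, mR=-100/9
obs B: pose=(6,-7,S) → sL=100/121, sR=100/73, mL=9700/8833, mR=-100/73
sensor matrix S = [[20/9, 100/9], [100/121, 100/73]]; det S = -488000/79497
solve [mL_A; mL_B] = S·[w00; w01] and [mR_A; mR_B] = S·[w10; w11]:
  w00 = 1/2, w01 = 1/2, w10 = 0, w11 = -1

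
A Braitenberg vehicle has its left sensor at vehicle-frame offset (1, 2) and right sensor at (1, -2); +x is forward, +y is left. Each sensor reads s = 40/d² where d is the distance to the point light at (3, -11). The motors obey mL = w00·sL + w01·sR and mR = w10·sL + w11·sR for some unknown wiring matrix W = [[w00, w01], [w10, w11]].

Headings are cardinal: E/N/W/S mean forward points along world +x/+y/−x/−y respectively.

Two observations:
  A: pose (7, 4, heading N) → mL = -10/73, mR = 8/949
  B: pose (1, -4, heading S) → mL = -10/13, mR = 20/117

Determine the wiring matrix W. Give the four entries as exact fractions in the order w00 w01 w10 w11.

obs A: pose=(7,4,N) → sL=2/13, sR=10/73, mL=-10/73, mR=8/949
obs B: pose=(1,-4,S) → sL=10/9, sR=10/13, mL=-10/13, mR=20/117
sensor matrix S = [[2/13, 10/73], [10/9, 10/13]]; det S = -3760/111033
solve [mL_A; mL_B] = S·[w00; w01] and [mR_A; mR_B] = S·[w10; w11]:
  w00 = 0, w01 = -1, w10 = 1/2, w11 = -1/2

0 -1 1/2 -1/2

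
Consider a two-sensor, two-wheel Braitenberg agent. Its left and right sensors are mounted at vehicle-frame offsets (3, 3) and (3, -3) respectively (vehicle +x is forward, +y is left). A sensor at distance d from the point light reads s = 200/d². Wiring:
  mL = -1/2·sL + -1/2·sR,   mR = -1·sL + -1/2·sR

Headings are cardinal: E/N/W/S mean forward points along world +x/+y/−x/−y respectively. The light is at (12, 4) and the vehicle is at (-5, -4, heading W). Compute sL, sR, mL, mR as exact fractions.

left sensor world pos  = (-8, -7); dL² = 521
right sensor world pos = (-8, -1); dR² = 425
sL = 200/521 = 200/521
sR = 200/425 = 8/17
mL = -1/2·sL + -1/2·sR = -3784/8857
mR = -1·sL + -1/2·sR = -5484/8857

200/521 8/17 -3784/8857 -5484/8857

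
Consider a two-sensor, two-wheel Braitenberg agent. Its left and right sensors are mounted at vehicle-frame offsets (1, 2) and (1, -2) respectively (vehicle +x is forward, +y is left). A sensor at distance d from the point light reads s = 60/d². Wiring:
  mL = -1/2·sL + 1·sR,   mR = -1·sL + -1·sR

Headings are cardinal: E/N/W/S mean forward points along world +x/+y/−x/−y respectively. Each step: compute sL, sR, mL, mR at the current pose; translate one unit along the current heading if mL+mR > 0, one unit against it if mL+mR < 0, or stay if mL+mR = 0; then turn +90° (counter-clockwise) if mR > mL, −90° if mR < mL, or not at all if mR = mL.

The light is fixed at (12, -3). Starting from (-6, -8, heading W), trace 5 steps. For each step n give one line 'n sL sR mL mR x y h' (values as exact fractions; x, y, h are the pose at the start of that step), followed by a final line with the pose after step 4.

0 6/41 6/37 135/1517 -468/1517 -6 -8 W
1 60/377 60/241 15390/90857 -37080/90857 -5 -8 N
2 15/68 3/16 21/272 -111/272 -5 -9 E
3 12/61 60/449 966/27389 -9048/27389 -6 -9 S
4 6/41 6/37 135/1517 -468/1517 -6 -8 W
final -5 -8 N

n=0: pose=(-6,-8,W); sL=6/41, sR=6/37; mL=135/1517, mR=-468/1517; mL+mR=-9/41 → advance -1; mR−mL=-603/1517 → turn -1·90°
n=1: pose=(-5,-8,N); sL=60/377, sR=60/241; mL=15390/90857, mR=-37080/90857; mL+mR=-90/377 → advance -1; mR−mL=-52470/90857 → turn -1·90°
n=2: pose=(-5,-9,E); sL=15/68, sR=3/16; mL=21/272, mR=-111/272; mL+mR=-45/136 → advance -1; mR−mL=-33/68 → turn -1·90°
n=3: pose=(-6,-9,S); sL=12/61, sR=60/449; mL=966/27389, mR=-9048/27389; mL+mR=-18/61 → advance -1; mR−mL=-10014/27389 → turn -1·90°
n=4: pose=(-6,-8,W); sL=6/41, sR=6/37; mL=135/1517, mR=-468/1517; mL+mR=-9/41 → advance -1; mR−mL=-603/1517 → turn -1·90°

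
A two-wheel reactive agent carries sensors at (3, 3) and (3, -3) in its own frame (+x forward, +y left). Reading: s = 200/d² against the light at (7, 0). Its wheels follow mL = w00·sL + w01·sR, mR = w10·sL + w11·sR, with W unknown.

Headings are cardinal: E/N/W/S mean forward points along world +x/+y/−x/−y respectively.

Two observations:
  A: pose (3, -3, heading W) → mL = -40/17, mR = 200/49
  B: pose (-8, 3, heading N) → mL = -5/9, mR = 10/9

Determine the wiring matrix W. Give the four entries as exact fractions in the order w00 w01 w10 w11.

-1 0 0 1

obs A: pose=(3,-3,W) → sL=40/17, sR=200/49, mL=-40/17, mR=200/49
obs B: pose=(-8,3,N) → sL=5/9, sR=10/9, mL=-5/9, mR=10/9
sensor matrix S = [[40/17, 200/49], [5/9, 10/9]]; det S = 2600/7497
solve [mL_A; mL_B] = S·[w00; w01] and [mR_A; mR_B] = S·[w10; w11]:
  w00 = -1, w01 = 0, w10 = 0, w11 = 1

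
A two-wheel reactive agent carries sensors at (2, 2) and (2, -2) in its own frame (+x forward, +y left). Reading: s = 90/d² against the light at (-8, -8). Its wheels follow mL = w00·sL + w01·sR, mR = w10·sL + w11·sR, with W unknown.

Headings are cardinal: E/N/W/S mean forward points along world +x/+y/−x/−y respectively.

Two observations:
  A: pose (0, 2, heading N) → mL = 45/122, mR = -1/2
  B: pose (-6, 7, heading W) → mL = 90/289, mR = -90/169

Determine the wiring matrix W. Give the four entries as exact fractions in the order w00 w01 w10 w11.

0 1 -1 0

obs A: pose=(0,2,N) → sL=1/2, sR=45/122, mL=45/122, mR=-1/2
obs B: pose=(-6,7,W) → sL=90/169, sR=90/289, mL=90/289, mR=-90/169
sensor matrix S = [[1/2, 45/122], [90/169, 90/289]]; det S = -121320/2979301
solve [mL_A; mL_B] = S·[w00; w01] and [mR_A; mR_B] = S·[w10; w11]:
  w00 = 0, w01 = 1, w10 = -1, w11 = 0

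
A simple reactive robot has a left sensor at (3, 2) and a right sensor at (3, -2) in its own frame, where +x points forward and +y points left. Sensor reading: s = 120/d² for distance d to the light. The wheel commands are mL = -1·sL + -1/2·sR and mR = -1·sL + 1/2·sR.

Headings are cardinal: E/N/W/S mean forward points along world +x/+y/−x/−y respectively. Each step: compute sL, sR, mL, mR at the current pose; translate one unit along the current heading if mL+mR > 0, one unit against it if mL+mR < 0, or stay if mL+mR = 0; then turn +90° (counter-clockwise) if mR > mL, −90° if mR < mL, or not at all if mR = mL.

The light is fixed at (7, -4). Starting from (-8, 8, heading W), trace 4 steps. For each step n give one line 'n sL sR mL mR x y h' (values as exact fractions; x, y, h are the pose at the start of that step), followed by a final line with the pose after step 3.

0 15/53 3/13 -549/1378 -231/1378 -8 8 W
1 8/15 120/337 -3596/5055 -1796/5055 -7 8 S
2 60/173 60/121 -12450/20933 -2070/20933 -7 9 E
3 24/109 24/85 -3348/9265 -732/9265 -8 9 N
final -8 8 W

n=0: pose=(-8,8,W); sL=15/53, sR=3/13; mL=-549/1378, mR=-231/1378; mL+mR=-30/53 → advance -1; mR−mL=3/13 → turn +1·90°
n=1: pose=(-7,8,S); sL=8/15, sR=120/337; mL=-3596/5055, mR=-1796/5055; mL+mR=-16/15 → advance -1; mR−mL=120/337 → turn +1·90°
n=2: pose=(-7,9,E); sL=60/173, sR=60/121; mL=-12450/20933, mR=-2070/20933; mL+mR=-120/173 → advance -1; mR−mL=60/121 → turn +1·90°
n=3: pose=(-8,9,N); sL=24/109, sR=24/85; mL=-3348/9265, mR=-732/9265; mL+mR=-48/109 → advance -1; mR−mL=24/85 → turn +1·90°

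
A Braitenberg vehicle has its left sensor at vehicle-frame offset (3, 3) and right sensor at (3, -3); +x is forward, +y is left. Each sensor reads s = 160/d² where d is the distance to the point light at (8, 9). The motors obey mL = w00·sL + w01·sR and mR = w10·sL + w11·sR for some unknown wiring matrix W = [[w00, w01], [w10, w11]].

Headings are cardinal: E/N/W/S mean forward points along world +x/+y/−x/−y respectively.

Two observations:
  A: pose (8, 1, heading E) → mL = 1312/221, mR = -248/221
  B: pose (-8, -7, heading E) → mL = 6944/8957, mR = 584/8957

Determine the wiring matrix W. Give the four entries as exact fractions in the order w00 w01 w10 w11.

obs A: pose=(8,1,E) → sL=80/17, sR=16/13, mL=1312/221, mR=-248/221
obs B: pose=(-8,-7,E) → sL=80/169, sR=16/53, mL=6944/8957, mR=584/8957
sensor matrix S = [[80/17, 16/13], [80/169, 16/53]]; det S = 1658880/1979497
solve [mL_A; mL_B] = S·[w00; w01] and [mR_A; mR_B] = S·[w10; w11]:
  w00 = 1, w01 = 1, w10 = -1/2, w11 = 1

1 1 -1/2 1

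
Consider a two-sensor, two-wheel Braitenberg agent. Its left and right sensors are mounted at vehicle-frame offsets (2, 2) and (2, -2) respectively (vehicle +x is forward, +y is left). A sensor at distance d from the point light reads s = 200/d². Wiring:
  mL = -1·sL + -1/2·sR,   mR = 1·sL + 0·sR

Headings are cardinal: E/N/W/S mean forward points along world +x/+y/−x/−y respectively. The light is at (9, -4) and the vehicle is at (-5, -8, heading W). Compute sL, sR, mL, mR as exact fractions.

50/73 10/13 -1015/949 50/73

left sensor world pos  = (-7, -10); dL² = 292
right sensor world pos = (-7, -6); dR² = 260
sL = 200/292 = 50/73
sR = 200/260 = 10/13
mL = -1·sL + -1/2·sR = -1015/949
mR = 1·sL + 0·sR = 50/73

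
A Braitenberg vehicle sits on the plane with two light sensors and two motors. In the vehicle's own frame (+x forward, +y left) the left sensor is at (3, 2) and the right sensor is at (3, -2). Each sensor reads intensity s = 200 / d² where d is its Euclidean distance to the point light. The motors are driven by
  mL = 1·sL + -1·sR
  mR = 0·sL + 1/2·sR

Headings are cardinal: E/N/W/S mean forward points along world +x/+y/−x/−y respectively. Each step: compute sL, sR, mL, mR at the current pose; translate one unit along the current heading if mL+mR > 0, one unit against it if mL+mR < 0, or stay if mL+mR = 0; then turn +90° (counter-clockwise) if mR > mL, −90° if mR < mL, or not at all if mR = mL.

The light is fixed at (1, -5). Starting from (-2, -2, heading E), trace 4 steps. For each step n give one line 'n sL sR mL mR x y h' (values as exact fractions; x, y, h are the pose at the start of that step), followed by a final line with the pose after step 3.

0 8 200 -192 100 -2 -2 E
1 25/9 5 -20/9 5/2 -3 -2 N
2 200/53 40/17 1280/901 20/17 -3 -1 W
3 100/49 100/29 -2000/1421 50/29 -4 -1 N
final -4 0 W

n=0: pose=(-2,-2,E); sL=8, sR=200; mL=-192, mR=100; mL+mR=-92 → advance -1; mR−mL=292 → turn +1·90°
n=1: pose=(-3,-2,N); sL=25/9, sR=5; mL=-20/9, mR=5/2; mL+mR=5/18 → advance +1; mR−mL=85/18 → turn +1·90°
n=2: pose=(-3,-1,W); sL=200/53, sR=40/17; mL=1280/901, mR=20/17; mL+mR=2340/901 → advance +1; mR−mL=-220/901 → turn -1·90°
n=3: pose=(-4,-1,N); sL=100/49, sR=100/29; mL=-2000/1421, mR=50/29; mL+mR=450/1421 → advance +1; mR−mL=4450/1421 → turn +1·90°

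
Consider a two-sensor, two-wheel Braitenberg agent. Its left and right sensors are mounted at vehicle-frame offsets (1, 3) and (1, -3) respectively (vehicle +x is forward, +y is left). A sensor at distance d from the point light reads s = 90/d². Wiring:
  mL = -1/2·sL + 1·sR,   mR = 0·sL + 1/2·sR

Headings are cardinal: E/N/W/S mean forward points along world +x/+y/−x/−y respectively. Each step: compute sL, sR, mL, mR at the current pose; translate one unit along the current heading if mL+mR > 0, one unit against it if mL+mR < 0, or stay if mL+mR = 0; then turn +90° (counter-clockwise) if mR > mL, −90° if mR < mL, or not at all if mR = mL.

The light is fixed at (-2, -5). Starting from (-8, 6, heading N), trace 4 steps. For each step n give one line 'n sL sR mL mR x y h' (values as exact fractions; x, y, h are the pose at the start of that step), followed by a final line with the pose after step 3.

n=0: pose=(-8,6,N); sL=2/5, sR=10/17; mL=33/85, mR=5/17; mL+mR=58/85 → advance +1; mR−mL=-8/85 → turn -1·90°
n=1: pose=(-8,7,E); sL=9/25, sR=45/53; mL=1773/2650, mR=45/106; mL+mR=1449/1325 → advance +1; mR−mL=-324/1325 → turn -1·90°
n=2: pose=(-7,7,S); sL=18/25, sR=18/37; mL=117/925, mR=9/37; mL+mR=342/925 → advance +1; mR−mL=108/925 → turn +1·90°
n=3: pose=(-7,6,E); sL=45/106, sR=9/8; mL=387/424, mR=9/16; mL+mR=1251/848 → advance +1; mR−mL=-297/848 → turn -1·90°

0 2/5 10/17 33/85 5/17 -8 6 N
1 9/25 45/53 1773/2650 45/106 -8 7 E
2 18/25 18/37 117/925 9/37 -7 7 S
3 45/106 9/8 387/424 9/16 -7 6 E
final -6 6 S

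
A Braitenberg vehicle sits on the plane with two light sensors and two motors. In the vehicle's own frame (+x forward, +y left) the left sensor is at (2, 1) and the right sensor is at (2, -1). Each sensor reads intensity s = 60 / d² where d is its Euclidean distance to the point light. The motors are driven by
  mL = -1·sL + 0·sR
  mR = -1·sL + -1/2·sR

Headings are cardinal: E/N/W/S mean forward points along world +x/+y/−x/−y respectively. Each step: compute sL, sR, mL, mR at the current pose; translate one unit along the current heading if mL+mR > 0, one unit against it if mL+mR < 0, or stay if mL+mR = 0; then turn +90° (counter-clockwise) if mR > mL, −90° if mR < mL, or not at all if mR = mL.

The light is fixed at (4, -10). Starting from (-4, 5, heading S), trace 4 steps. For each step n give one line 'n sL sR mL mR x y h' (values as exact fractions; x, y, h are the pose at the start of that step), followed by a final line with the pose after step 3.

n=0: pose=(-4,5,S); sL=30/109, sR=6/25; mL=-30/109, mR=-1077/2725; mL+mR=-1827/2725 → advance -1; mR−mL=-3/25 → turn -1·90°
n=1: pose=(-4,6,W); sL=12/65, sR=60/389; mL=-12/65, mR=-6618/25285; mL+mR=-11286/25285 → advance -1; mR−mL=-30/389 → turn -1·90°
n=2: pose=(-3,6,N); sL=15/97, sR=1/6; mL=-15/97, mR=-277/1164; mL+mR=-457/1164 → advance -1; mR−mL=-1/12 → turn -1·90°
n=3: pose=(-3,5,E); sL=60/281, sR=60/221; mL=-60/281, mR=-21690/62101; mL+mR=-34950/62101 → advance -1; mR−mL=-30/221 → turn -1·90°

0 30/109 6/25 -30/109 -1077/2725 -4 5 S
1 12/65 60/389 -12/65 -6618/25285 -4 6 W
2 15/97 1/6 -15/97 -277/1164 -3 6 N
3 60/281 60/221 -60/281 -21690/62101 -3 5 E
final -4 5 S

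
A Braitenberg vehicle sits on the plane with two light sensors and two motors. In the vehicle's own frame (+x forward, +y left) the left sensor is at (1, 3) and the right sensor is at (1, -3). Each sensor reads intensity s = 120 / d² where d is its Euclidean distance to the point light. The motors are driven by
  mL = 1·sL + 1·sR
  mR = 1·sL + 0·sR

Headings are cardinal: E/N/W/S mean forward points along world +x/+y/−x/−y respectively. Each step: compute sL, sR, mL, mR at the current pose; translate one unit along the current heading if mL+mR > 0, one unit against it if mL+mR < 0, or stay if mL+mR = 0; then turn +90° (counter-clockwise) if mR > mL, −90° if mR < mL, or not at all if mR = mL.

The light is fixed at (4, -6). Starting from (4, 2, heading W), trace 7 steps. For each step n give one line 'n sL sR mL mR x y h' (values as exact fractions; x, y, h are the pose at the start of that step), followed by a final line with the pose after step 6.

0 60/13 60/61 4440/793 60/13 4 2 W
1 120/97 24/17 4368/1649 120/97 3 2 N
2 5/6 10/3 25/6 5/6 3 3 E
3 120/73 120/73 240/73 120/73 4 3 S
4 60/13 60/61 4440/793 60/13 4 2 W
5 120/97 24/17 4368/1649 120/97 3 2 N
6 5/6 10/3 25/6 5/6 3 3 E
final 4 3 S

n=0: pose=(4,2,W); sL=60/13, sR=60/61; mL=4440/793, mR=60/13; mL+mR=8100/793 → advance +1; mR−mL=-60/61 → turn -1·90°
n=1: pose=(3,2,N); sL=120/97, sR=24/17; mL=4368/1649, mR=120/97; mL+mR=6408/1649 → advance +1; mR−mL=-24/17 → turn -1·90°
n=2: pose=(3,3,E); sL=5/6, sR=10/3; mL=25/6, mR=5/6; mL+mR=5 → advance +1; mR−mL=-10/3 → turn -1·90°
n=3: pose=(4,3,S); sL=120/73, sR=120/73; mL=240/73, mR=120/73; mL+mR=360/73 → advance +1; mR−mL=-120/73 → turn -1·90°
n=4: pose=(4,2,W); sL=60/13, sR=60/61; mL=4440/793, mR=60/13; mL+mR=8100/793 → advance +1; mR−mL=-60/61 → turn -1·90°
n=5: pose=(3,2,N); sL=120/97, sR=24/17; mL=4368/1649, mR=120/97; mL+mR=6408/1649 → advance +1; mR−mL=-24/17 → turn -1·90°
n=6: pose=(3,3,E); sL=5/6, sR=10/3; mL=25/6, mR=5/6; mL+mR=5 → advance +1; mR−mL=-10/3 → turn -1·90°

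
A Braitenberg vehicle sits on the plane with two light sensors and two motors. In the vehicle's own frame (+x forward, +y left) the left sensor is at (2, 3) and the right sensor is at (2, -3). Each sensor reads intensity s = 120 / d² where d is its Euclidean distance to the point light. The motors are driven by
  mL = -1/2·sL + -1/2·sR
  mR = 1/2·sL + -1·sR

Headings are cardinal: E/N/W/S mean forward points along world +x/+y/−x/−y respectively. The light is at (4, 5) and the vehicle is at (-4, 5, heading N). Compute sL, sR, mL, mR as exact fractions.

24/25 120/29 -1848/725 -2652/725

left sensor world pos  = (-7, 7); dL² = 125
right sensor world pos = (-1, 7); dR² = 29
sL = 120/125 = 24/25
sR = 120/29 = 120/29
mL = -1/2·sL + -1/2·sR = -1848/725
mR = 1/2·sL + -1·sR = -2652/725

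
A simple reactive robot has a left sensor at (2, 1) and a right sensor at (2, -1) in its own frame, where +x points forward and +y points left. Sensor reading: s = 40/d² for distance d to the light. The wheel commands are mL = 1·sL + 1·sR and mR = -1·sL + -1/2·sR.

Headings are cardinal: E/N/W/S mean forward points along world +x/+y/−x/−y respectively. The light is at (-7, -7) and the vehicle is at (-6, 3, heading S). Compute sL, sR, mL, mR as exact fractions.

10/17 5/8 165/136 -245/272

left sensor world pos  = (-5, 1); dL² = 68
right sensor world pos = (-7, 1); dR² = 64
sL = 40/68 = 10/17
sR = 40/64 = 5/8
mL = 1·sL + 1·sR = 165/136
mR = -1·sL + -1/2·sR = -245/272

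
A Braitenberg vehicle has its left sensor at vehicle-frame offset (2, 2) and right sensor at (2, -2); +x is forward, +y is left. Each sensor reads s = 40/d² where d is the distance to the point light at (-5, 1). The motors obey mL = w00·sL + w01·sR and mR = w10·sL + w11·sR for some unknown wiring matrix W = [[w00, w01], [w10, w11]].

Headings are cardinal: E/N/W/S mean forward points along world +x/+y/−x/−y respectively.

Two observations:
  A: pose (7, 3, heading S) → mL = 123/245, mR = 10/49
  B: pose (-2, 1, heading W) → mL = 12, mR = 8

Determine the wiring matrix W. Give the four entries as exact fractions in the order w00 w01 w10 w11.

obs A: pose=(7,3,S) → sL=10/49, sR=2/5, mL=123/245, mR=10/49
obs B: pose=(-2,1,W) → sL=8, sR=8, mL=12, mR=8
sensor matrix S = [[10/49, 2/5], [8, 8]]; det S = -384/245
solve [mL_A; mL_B] = S·[w00; w01] and [mR_A; mR_B] = S·[w10; w11]:
  w00 = 1/2, w01 = 1, w10 = 1, w11 = 0

1/2 1 1 0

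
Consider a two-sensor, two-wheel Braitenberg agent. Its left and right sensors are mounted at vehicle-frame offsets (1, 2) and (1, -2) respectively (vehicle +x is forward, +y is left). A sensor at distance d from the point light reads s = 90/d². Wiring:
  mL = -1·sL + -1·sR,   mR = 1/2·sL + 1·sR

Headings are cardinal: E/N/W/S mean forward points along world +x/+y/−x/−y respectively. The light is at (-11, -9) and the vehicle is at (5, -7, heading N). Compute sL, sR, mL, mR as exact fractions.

left sensor world pos  = (3, -6); dL² = 205
right sensor world pos = (7, -6); dR² = 333
sL = 90/205 = 18/41
sR = 90/333 = 10/37
mL = -1·sL + -1·sR = -1076/1517
mR = 1/2·sL + 1·sR = 743/1517

18/41 10/37 -1076/1517 743/1517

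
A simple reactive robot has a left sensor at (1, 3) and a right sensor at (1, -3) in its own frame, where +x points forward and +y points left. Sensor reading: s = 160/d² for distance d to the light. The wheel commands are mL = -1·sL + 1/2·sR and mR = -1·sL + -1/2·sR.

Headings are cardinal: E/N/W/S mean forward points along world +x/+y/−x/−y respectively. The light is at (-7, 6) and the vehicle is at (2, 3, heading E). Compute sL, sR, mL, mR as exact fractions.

left sensor world pos  = (3, 6); dL² = 100
right sensor world pos = (3, 0); dR² = 136
sL = 160/100 = 8/5
sR = 160/136 = 20/17
mL = -1·sL + 1/2·sR = -86/85
mR = -1·sL + -1/2·sR = -186/85

8/5 20/17 -86/85 -186/85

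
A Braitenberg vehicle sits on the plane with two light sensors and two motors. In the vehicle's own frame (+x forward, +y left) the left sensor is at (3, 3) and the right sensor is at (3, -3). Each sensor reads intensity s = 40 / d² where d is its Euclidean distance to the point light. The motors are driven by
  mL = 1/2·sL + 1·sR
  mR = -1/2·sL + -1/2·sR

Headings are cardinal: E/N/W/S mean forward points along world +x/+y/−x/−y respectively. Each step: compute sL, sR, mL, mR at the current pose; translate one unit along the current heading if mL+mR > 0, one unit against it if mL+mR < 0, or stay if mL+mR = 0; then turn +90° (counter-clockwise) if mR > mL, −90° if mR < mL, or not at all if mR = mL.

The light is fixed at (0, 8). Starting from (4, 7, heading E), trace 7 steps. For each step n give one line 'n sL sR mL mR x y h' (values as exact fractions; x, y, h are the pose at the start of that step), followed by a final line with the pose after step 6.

n=0: pose=(4,7,E); sL=40/53, sR=8/13; mL=684/689, mR=-472/689; mL+mR=4/13 → advance +1; mR−mL=-1156/689 → turn -1·90°
n=1: pose=(5,7,S); sL=1/2, sR=2; mL=9/4, mR=-5/4; mL+mR=1 → advance +1; mR−mL=-7/2 → turn -1·90°
n=2: pose=(5,6,W); sL=40/29, sR=8; mL=252/29, mR=-136/29; mL+mR=4 → advance +1; mR−mL=-388/29 → turn -1·90°
n=3: pose=(4,6,N); sL=20, sR=4/5; mL=54/5, mR=-52/5; mL+mR=2/5 → advance +1; mR−mL=-106/5 → turn -1·90°
n=4: pose=(4,7,E); sL=40/53, sR=8/13; mL=684/689, mR=-472/689; mL+mR=4/13 → advance +1; mR−mL=-1156/689 → turn -1·90°
n=5: pose=(5,7,S); sL=1/2, sR=2; mL=9/4, mR=-5/4; mL+mR=1 → advance +1; mR−mL=-7/2 → turn -1·90°
n=6: pose=(5,6,W); sL=40/29, sR=8; mL=252/29, mR=-136/29; mL+mR=4 → advance +1; mR−mL=-388/29 → turn -1·90°

0 40/53 8/13 684/689 -472/689 4 7 E
1 1/2 2 9/4 -5/4 5 7 S
2 40/29 8 252/29 -136/29 5 6 W
3 20 4/5 54/5 -52/5 4 6 N
4 40/53 8/13 684/689 -472/689 4 7 E
5 1/2 2 9/4 -5/4 5 7 S
6 40/29 8 252/29 -136/29 5 6 W
final 4 6 N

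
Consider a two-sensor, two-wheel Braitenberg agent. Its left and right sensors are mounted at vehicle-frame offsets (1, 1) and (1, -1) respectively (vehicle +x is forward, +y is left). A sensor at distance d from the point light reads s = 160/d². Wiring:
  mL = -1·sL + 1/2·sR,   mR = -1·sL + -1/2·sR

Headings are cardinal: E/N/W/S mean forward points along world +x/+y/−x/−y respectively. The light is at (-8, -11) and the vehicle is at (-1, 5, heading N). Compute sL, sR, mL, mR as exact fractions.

left sensor world pos  = (-2, 6); dL² = 325
right sensor world pos = (0, 6); dR² = 353
sL = 160/325 = 32/65
sR = 160/353 = 160/353
mL = -1·sL + 1/2·sR = -6096/22945
mR = -1·sL + -1/2·sR = -16496/22945

32/65 160/353 -6096/22945 -16496/22945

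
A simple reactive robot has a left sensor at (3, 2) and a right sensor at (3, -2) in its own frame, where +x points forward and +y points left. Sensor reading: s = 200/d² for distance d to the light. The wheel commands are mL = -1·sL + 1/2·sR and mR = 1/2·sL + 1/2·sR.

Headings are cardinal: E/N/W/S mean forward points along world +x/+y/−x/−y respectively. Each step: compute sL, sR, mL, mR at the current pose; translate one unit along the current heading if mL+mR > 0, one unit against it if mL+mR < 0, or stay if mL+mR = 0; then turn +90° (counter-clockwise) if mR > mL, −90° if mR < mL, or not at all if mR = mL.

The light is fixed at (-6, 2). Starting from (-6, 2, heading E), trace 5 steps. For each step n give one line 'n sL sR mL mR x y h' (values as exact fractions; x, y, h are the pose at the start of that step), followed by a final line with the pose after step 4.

0 200/13 200/13 -100/13 200/13 -6 2 E
1 20 100/9 -130/9 140/9 -5 2 N
2 40 200/13 -420/13 360/13 -5 3 W
3 10 50 15 30 -4 3 S
4 200/29 200/29 -100/29 200/29 -4 2 E
final -3 2 N

n=0: pose=(-6,2,E); sL=200/13, sR=200/13; mL=-100/13, mR=200/13; mL+mR=100/13 → advance +1; mR−mL=300/13 → turn +1·90°
n=1: pose=(-5,2,N); sL=20, sR=100/9; mL=-130/9, mR=140/9; mL+mR=10/9 → advance +1; mR−mL=30 → turn +1·90°
n=2: pose=(-5,3,W); sL=40, sR=200/13; mL=-420/13, mR=360/13; mL+mR=-60/13 → advance -1; mR−mL=60 → turn +1·90°
n=3: pose=(-4,3,S); sL=10, sR=50; mL=15, mR=30; mL+mR=45 → advance +1; mR−mL=15 → turn +1·90°
n=4: pose=(-4,2,E); sL=200/29, sR=200/29; mL=-100/29, mR=200/29; mL+mR=100/29 → advance +1; mR−mL=300/29 → turn +1·90°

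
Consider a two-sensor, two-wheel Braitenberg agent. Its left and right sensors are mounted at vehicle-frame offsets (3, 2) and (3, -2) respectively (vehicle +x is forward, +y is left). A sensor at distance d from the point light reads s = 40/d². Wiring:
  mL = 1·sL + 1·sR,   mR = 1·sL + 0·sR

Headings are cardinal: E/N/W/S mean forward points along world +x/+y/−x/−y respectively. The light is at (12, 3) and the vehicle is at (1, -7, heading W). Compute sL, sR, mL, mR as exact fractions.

left sensor world pos  = (-2, -9); dL² = 340
right sensor world pos = (-2, -5); dR² = 260
sL = 40/340 = 2/17
sR = 40/260 = 2/13
mL = 1·sL + 1·sR = 60/221
mR = 1·sL + 0·sR = 2/17

2/17 2/13 60/221 2/17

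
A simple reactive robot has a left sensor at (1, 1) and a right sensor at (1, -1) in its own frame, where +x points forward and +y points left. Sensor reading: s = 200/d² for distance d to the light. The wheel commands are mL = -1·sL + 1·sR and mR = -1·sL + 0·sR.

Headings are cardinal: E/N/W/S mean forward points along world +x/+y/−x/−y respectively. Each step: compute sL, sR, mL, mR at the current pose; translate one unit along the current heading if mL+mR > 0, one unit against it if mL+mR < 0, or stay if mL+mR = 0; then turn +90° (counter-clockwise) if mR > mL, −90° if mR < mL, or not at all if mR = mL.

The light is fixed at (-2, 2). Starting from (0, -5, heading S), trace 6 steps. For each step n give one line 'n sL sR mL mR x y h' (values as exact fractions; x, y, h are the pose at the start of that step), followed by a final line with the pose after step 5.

0 200/73 40/13 320/949 -200/73 0 -5 S
1 4 100/13 48/13 -4 0 -4 W
2 200/29 200/41 -2400/1189 -200/29 1 -4 N
3 50/13 5/2 -35/26 -50/13 1 -5 E
4 200/73 40/13 320/949 -200/73 0 -5 S
5 4 100/13 48/13 -4 0 -4 W
final 1 -4 N

n=0: pose=(0,-5,S); sL=200/73, sR=40/13; mL=320/949, mR=-200/73; mL+mR=-2280/949 → advance -1; mR−mL=-40/13 → turn -1·90°
n=1: pose=(0,-4,W); sL=4, sR=100/13; mL=48/13, mR=-4; mL+mR=-4/13 → advance -1; mR−mL=-100/13 → turn -1·90°
n=2: pose=(1,-4,N); sL=200/29, sR=200/41; mL=-2400/1189, mR=-200/29; mL+mR=-10600/1189 → advance -1; mR−mL=-200/41 → turn -1·90°
n=3: pose=(1,-5,E); sL=50/13, sR=5/2; mL=-35/26, mR=-50/13; mL+mR=-135/26 → advance -1; mR−mL=-5/2 → turn -1·90°
n=4: pose=(0,-5,S); sL=200/73, sR=40/13; mL=320/949, mR=-200/73; mL+mR=-2280/949 → advance -1; mR−mL=-40/13 → turn -1·90°
n=5: pose=(0,-4,W); sL=4, sR=100/13; mL=48/13, mR=-4; mL+mR=-4/13 → advance -1; mR−mL=-100/13 → turn -1·90°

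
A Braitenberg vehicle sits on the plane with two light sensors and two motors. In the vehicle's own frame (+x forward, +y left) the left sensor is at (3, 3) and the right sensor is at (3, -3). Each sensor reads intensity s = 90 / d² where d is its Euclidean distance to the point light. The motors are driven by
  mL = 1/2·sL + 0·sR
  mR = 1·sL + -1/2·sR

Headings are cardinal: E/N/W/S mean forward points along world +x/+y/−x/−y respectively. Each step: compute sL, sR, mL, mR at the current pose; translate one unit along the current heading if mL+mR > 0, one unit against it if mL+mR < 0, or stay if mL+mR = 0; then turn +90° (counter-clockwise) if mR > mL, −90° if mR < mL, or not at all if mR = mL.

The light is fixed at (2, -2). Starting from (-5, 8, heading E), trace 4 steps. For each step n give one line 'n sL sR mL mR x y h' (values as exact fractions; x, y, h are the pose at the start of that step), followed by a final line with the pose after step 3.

0 18/37 18/13 9/37 -99/481 -5 8 E
1 45/29 9/13 45/58 909/754 -4 8 S
2 10/17 2 5/17 -7/17 -4 7 E
3 45/26 45/68 45/52 2475/1768 -5 7 S
final -5 6 E

n=0: pose=(-5,8,E); sL=18/37, sR=18/13; mL=9/37, mR=-99/481; mL+mR=18/481 → advance +1; mR−mL=-216/481 → turn -1·90°
n=1: pose=(-4,8,S); sL=45/29, sR=9/13; mL=45/58, mR=909/754; mL+mR=747/377 → advance +1; mR−mL=162/377 → turn +1·90°
n=2: pose=(-4,7,E); sL=10/17, sR=2; mL=5/17, mR=-7/17; mL+mR=-2/17 → advance -1; mR−mL=-12/17 → turn -1·90°
n=3: pose=(-5,7,S); sL=45/26, sR=45/68; mL=45/52, mR=2475/1768; mL+mR=4005/1768 → advance +1; mR−mL=945/1768 → turn +1·90°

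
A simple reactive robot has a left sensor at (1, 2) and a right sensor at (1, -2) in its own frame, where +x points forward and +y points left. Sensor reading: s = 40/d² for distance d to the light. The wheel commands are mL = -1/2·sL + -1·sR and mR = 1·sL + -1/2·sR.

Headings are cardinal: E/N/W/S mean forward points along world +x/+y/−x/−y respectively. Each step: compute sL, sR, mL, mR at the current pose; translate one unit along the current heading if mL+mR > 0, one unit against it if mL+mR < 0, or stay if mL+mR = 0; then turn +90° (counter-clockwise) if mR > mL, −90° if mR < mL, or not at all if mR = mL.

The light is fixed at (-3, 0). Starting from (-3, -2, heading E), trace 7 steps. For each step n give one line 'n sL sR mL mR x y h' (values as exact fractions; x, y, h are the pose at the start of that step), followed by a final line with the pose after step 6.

0 40 40/17 -380/17 660/17 -3 -2 E
1 20 4 -14 18 -2 -2 N
2 40/9 40 -380/9 -140/9 -2 -1 W
3 2 10 -11 -3 -1 -1 S
4 40/13 40/13 -60/13 20/13 -1 0 E
5 20 4 -14 18 -2 0 N
6 40 40/9 -220/9 340/9 -2 1 W
final -3 1 S

n=0: pose=(-3,-2,E); sL=40, sR=40/17; mL=-380/17, mR=660/17; mL+mR=280/17 → advance +1; mR−mL=1040/17 → turn +1·90°
n=1: pose=(-2,-2,N); sL=20, sR=4; mL=-14, mR=18; mL+mR=4 → advance +1; mR−mL=32 → turn +1·90°
n=2: pose=(-2,-1,W); sL=40/9, sR=40; mL=-380/9, mR=-140/9; mL+mR=-520/9 → advance -1; mR−mL=80/3 → turn +1·90°
n=3: pose=(-1,-1,S); sL=2, sR=10; mL=-11, mR=-3; mL+mR=-14 → advance -1; mR−mL=8 → turn +1·90°
n=4: pose=(-1,0,E); sL=40/13, sR=40/13; mL=-60/13, mR=20/13; mL+mR=-40/13 → advance -1; mR−mL=80/13 → turn +1·90°
n=5: pose=(-2,0,N); sL=20, sR=4; mL=-14, mR=18; mL+mR=4 → advance +1; mR−mL=32 → turn +1·90°
n=6: pose=(-2,1,W); sL=40, sR=40/9; mL=-220/9, mR=340/9; mL+mR=40/3 → advance +1; mR−mL=560/9 → turn +1·90°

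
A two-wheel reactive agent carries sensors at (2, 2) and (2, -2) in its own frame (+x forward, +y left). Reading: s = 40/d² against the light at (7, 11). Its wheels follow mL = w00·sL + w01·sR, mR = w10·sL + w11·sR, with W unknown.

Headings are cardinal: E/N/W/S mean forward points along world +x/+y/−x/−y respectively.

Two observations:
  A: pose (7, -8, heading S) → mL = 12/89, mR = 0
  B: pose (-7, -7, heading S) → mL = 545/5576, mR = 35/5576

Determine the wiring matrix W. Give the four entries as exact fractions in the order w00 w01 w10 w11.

obs A: pose=(7,-8,S) → sL=8/89, sR=8/89, mL=12/89, mR=0
obs B: pose=(-7,-7,S) → sL=5/68, sR=5/82, mL=545/5576, mR=35/5576
sensor matrix S = [[8/89, 8/89], [5/68, 5/82]]; det S = -70/62033
solve [mL_A; mL_B] = S·[w00; w01] and [mR_A; mR_B] = S·[w10; w11]:
  w00 = 1/2, w01 = 1, w10 = 1/2, w11 = -1/2

1/2 1 1/2 -1/2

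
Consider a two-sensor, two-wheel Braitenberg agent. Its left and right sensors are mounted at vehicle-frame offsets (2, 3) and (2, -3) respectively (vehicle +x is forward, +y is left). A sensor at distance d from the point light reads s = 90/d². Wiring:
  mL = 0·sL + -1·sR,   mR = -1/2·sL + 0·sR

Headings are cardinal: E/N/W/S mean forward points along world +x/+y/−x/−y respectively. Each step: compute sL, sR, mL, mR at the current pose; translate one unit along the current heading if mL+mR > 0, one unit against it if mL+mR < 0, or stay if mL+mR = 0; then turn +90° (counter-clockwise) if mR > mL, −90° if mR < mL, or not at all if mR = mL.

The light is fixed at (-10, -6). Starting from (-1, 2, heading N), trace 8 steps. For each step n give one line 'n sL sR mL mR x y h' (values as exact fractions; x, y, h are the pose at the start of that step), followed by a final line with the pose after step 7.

0 45/68 45/122 -45/122 -45/136 -1 2 N
1 18/13 90/149 -90/149 -9/13 -1 1 W
2 9/13 9/25 -9/25 -9/26 0 1 N
3 90/73 18/29 -18/29 -45/73 0 0 W
4 45/106 9/8 -9/8 -45/212 1 0 S
5 90/269 18/37 -18/37 -45/269 1 1 E
6 9/13 9/25 -9/25 -9/26 0 1 N
7 90/73 18/29 -18/29 -45/73 0 0 W
final 1 0 S

n=0: pose=(-1,2,N); sL=45/68, sR=45/122; mL=-45/122, mR=-45/136; mL+mR=-5805/8296 → advance -1; mR−mL=315/8296 → turn +1·90°
n=1: pose=(-1,1,W); sL=18/13, sR=90/149; mL=-90/149, mR=-9/13; mL+mR=-2511/1937 → advance -1; mR−mL=-171/1937 → turn -1·90°
n=2: pose=(0,1,N); sL=9/13, sR=9/25; mL=-9/25, mR=-9/26; mL+mR=-459/650 → advance -1; mR−mL=9/650 → turn +1·90°
n=3: pose=(0,0,W); sL=90/73, sR=18/29; mL=-18/29, mR=-45/73; mL+mR=-2619/2117 → advance -1; mR−mL=9/2117 → turn +1·90°
n=4: pose=(1,0,S); sL=45/106, sR=9/8; mL=-9/8, mR=-45/212; mL+mR=-567/424 → advance -1; mR−mL=387/424 → turn +1·90°
n=5: pose=(1,1,E); sL=90/269, sR=18/37; mL=-18/37, mR=-45/269; mL+mR=-6507/9953 → advance -1; mR−mL=3177/9953 → turn +1·90°
n=6: pose=(0,1,N); sL=9/13, sR=9/25; mL=-9/25, mR=-9/26; mL+mR=-459/650 → advance -1; mR−mL=9/650 → turn +1·90°
n=7: pose=(0,0,W); sL=90/73, sR=18/29; mL=-18/29, mR=-45/73; mL+mR=-2619/2117 → advance -1; mR−mL=9/2117 → turn +1·90°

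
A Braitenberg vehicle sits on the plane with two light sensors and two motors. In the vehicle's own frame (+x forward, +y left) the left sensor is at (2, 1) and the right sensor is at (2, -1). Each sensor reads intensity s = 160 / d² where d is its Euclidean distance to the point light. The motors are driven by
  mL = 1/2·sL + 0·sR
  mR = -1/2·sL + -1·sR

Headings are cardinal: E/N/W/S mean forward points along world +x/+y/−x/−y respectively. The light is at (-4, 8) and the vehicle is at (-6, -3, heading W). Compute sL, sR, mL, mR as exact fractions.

left sensor world pos  = (-8, -4); dL² = 160
right sensor world pos = (-8, -2); dR² = 116
sL = 160/160 = 1
sR = 160/116 = 40/29
mL = 1/2·sL + 0·sR = 1/2
mR = -1/2·sL + -1·sR = -109/58

1 40/29 1/2 -109/58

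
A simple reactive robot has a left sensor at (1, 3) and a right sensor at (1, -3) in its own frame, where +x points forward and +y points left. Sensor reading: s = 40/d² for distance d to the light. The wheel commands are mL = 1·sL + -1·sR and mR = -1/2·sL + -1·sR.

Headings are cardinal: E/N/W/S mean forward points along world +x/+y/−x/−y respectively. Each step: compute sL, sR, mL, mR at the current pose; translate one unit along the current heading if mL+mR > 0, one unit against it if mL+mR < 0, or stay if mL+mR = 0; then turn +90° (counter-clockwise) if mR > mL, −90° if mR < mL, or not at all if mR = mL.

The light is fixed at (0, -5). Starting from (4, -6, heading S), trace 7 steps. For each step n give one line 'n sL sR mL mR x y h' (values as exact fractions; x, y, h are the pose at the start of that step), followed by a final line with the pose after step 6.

0 40/53 8 -384/53 -444/53 4 -6 S
1 20/9 20/9 0 -10/3 4 -5 W
2 8 8/13 96/13 -60/13 5 -5 N
3 10/13 1 -3/13 -18/13 5 -4 E
4 40/49 40 -1920/49 -1980/49 4 -4 S
5 4 20/17 48/17 -54/17 4 -3 W
6 40/13 40/73 2400/949 -1980/949 5 -3 N
final 5 -2 E

n=0: pose=(4,-6,S); sL=40/53, sR=8; mL=-384/53, mR=-444/53; mL+mR=-828/53 → advance -1; mR−mL=-60/53 → turn -1·90°
n=1: pose=(4,-5,W); sL=20/9, sR=20/9; mL=0, mR=-10/3; mL+mR=-10/3 → advance -1; mR−mL=-10/3 → turn -1·90°
n=2: pose=(5,-5,N); sL=8, sR=8/13; mL=96/13, mR=-60/13; mL+mR=36/13 → advance +1; mR−mL=-12 → turn -1·90°
n=3: pose=(5,-4,E); sL=10/13, sR=1; mL=-3/13, mR=-18/13; mL+mR=-21/13 → advance -1; mR−mL=-15/13 → turn -1·90°
n=4: pose=(4,-4,S); sL=40/49, sR=40; mL=-1920/49, mR=-1980/49; mL+mR=-3900/49 → advance -1; mR−mL=-60/49 → turn -1·90°
n=5: pose=(4,-3,W); sL=4, sR=20/17; mL=48/17, mR=-54/17; mL+mR=-6/17 → advance -1; mR−mL=-6 → turn -1·90°
n=6: pose=(5,-3,N); sL=40/13, sR=40/73; mL=2400/949, mR=-1980/949; mL+mR=420/949 → advance +1; mR−mL=-60/13 → turn -1·90°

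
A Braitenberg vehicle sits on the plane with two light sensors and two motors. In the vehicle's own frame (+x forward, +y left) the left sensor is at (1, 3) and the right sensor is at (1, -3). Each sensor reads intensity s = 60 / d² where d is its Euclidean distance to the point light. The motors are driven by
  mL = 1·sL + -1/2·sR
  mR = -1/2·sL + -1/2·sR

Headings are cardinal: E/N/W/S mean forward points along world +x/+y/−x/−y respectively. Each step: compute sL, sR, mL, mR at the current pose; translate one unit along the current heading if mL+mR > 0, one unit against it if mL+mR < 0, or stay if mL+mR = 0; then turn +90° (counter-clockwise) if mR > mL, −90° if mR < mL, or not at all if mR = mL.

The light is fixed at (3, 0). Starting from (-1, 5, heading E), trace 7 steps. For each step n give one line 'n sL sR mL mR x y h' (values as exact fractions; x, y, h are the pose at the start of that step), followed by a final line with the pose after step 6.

0 60/73 60/13 -1410/949 -2580/949 -1 5 E
1 3 3/4 21/8 -15/8 -2 5 S
2 60/37 12/17 798/629 -732/629 -2 4 W
3 30/53 30/17 -285/901 -1050/901 -3 4 N
4 60/61 12/5 -66/305 -516/305 -3 3 E
5 3 15/26 141/52 -93/52 -4 3 S
6 12/13 60/89 678/1157 -924/1157 -4 2 W
final -3 2 N

n=0: pose=(-1,5,E); sL=60/73, sR=60/13; mL=-1410/949, mR=-2580/949; mL+mR=-3990/949 → advance -1; mR−mL=-90/73 → turn -1·90°
n=1: pose=(-2,5,S); sL=3, sR=3/4; mL=21/8, mR=-15/8; mL+mR=3/4 → advance +1; mR−mL=-9/2 → turn -1·90°
n=2: pose=(-2,4,W); sL=60/37, sR=12/17; mL=798/629, mR=-732/629; mL+mR=66/629 → advance +1; mR−mL=-90/37 → turn -1·90°
n=3: pose=(-3,4,N); sL=30/53, sR=30/17; mL=-285/901, mR=-1050/901; mL+mR=-1335/901 → advance -1; mR−mL=-45/53 → turn -1·90°
n=4: pose=(-3,3,E); sL=60/61, sR=12/5; mL=-66/305, mR=-516/305; mL+mR=-582/305 → advance -1; mR−mL=-90/61 → turn -1·90°
n=5: pose=(-4,3,S); sL=3, sR=15/26; mL=141/52, mR=-93/52; mL+mR=12/13 → advance +1; mR−mL=-9/2 → turn -1·90°
n=6: pose=(-4,2,W); sL=12/13, sR=60/89; mL=678/1157, mR=-924/1157; mL+mR=-246/1157 → advance -1; mR−mL=-18/13 → turn -1·90°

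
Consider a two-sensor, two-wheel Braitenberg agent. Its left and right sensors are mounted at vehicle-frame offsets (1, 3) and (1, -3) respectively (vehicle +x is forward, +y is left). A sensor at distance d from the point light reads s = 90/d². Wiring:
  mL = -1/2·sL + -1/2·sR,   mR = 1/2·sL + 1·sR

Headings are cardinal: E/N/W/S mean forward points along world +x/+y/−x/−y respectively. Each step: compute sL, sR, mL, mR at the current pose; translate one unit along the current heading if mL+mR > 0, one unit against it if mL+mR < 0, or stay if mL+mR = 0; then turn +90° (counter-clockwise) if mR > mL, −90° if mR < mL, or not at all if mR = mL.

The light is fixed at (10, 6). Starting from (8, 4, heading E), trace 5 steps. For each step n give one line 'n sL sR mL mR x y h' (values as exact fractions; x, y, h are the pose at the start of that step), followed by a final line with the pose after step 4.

n=0: pose=(8,4,E); sL=45, sR=45/13; mL=-315/13, mR=675/26; mL+mR=45/26 → advance +1; mR−mL=1305/26 → turn +1·90°
n=1: pose=(9,4,N); sL=90/17, sR=18; mL=-198/17, mR=351/17; mL+mR=9 → advance +1; mR−mL=549/17 → turn +1·90°
n=2: pose=(9,5,W); sL=9/2, sR=45/4; mL=-63/8, mR=27/2; mL+mR=45/8 → advance +1; mR−mL=171/8 → turn +1·90°
n=3: pose=(8,5,S); sL=18, sR=90/29; mL=-306/29, mR=351/29; mL+mR=45/29 → advance +1; mR−mL=657/29 → turn +1·90°
n=4: pose=(8,4,E); sL=45, sR=45/13; mL=-315/13, mR=675/26; mL+mR=45/26 → advance +1; mR−mL=1305/26 → turn +1·90°

0 45 45/13 -315/13 675/26 8 4 E
1 90/17 18 -198/17 351/17 9 4 N
2 9/2 45/4 -63/8 27/2 9 5 W
3 18 90/29 -306/29 351/29 8 5 S
4 45 45/13 -315/13 675/26 8 4 E
final 9 4 N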